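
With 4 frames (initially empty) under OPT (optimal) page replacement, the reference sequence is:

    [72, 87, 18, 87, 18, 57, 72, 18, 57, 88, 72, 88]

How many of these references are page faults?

5

72 → miss, frames [72]
87 → miss, frames [72, 87]
18 → miss, frames [72, 87, 18]
87 → hit
18 → hit
57 → miss, frames [72, 87, 18, 57]
72 → hit
18 → hit
57 → hit
88 → miss, evict 57, frames [72, 87, 18, 88]
72 → hit
88 → hit
Page faults: 5.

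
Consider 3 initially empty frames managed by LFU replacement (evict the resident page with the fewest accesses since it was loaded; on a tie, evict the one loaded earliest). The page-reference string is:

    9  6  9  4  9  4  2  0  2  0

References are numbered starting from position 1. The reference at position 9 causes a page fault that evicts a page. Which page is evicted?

0

pos 1: 9 -> fault, frames {9}
pos 2: 6 -> fault, frames {9,6}
pos 3: 9 -> hit
pos 4: 4 -> fault, frames {9,6,4}
pos 5: 9 -> hit
pos 6: 4 -> hit
pos 7: 2 -> fault, evict 6, frames {9,4,2}
pos 8: 0 -> fault, evict 2, frames {9,4,0}
pos 9: 2 -> fault, evict 0, frames {9,4,2}
At position 9, page 0 is evicted.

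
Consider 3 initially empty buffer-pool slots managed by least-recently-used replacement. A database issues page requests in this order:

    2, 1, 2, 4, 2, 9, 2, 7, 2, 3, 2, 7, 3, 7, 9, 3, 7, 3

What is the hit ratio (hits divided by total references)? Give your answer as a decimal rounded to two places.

2 → miss, frames {2}
1 → miss, frames {2,1}
2 → hit
4 → miss, frames {1,2,4}
2 → hit
9 → miss, evict 1, frames {4,2,9}
2 → hit
7 → miss, evict 4, frames {9,2,7}
2 → hit
3 → miss, evict 9, frames {7,2,3}
2 → hit
7 → hit
3 → hit
7 → hit
9 → miss, evict 2, frames {3,7,9}
3 → hit
7 → hit
3 → hit
Hits: 11 of 18 references → 11/18 = 0.6111.

0.61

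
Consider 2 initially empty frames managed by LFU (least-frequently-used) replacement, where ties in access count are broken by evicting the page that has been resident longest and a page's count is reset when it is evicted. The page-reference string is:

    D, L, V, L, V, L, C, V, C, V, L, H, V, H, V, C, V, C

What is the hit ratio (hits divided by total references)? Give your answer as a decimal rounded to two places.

0.22

D: fault, frames {D}
L: fault, frames {D,L}
V: fault, evict D, frames {L,V}
L: hit
V: hit
L: hit
C: fault, evict V, frames {L,C}
V: fault, evict C, frames {L,V}
C: fault, evict V, frames {L,C}
V: fault, evict C, frames {L,V}
L: hit
H: fault, evict V, frames {L,H}
V: fault, evict H, frames {L,V}
H: fault, evict V, frames {L,H}
V: fault, evict H, frames {L,V}
C: fault, evict V, frames {L,C}
V: fault, evict C, frames {L,V}
C: fault, evict V, frames {L,C}
Hits: 4 of 18 references → 4/18 = 0.2222.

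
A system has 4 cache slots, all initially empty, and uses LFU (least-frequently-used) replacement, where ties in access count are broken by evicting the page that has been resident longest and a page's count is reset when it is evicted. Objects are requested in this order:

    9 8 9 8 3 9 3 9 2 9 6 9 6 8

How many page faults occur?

9 -> miss, frames (9)
8 -> miss, frames (9 8)
9 -> hit
8 -> hit
3 -> miss, frames (9 8 3)
9 -> hit
3 -> hit
9 -> hit
2 -> miss, frames (9 8 3 2)
9 -> hit
6 -> miss, evict 2, frames (9 8 3 6)
9 -> hit
6 -> hit
8 -> hit
Page faults: 5.

5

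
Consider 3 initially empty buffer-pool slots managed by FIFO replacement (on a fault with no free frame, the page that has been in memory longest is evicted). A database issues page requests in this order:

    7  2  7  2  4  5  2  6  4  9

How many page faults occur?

7 -> fault, frames (7)
2 -> fault, frames (7 2)
7 -> hit
2 -> hit
4 -> fault, frames (7 2 4)
5 -> fault, evict 7, frames (2 4 5)
2 -> hit
6 -> fault, evict 2, frames (4 5 6)
4 -> hit
9 -> fault, evict 4, frames (5 6 9)
Page faults: 6.

6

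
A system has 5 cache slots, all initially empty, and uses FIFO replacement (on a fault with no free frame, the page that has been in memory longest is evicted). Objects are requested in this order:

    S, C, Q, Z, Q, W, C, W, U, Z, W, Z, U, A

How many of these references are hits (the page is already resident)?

7

S -> miss, frames {S}
C -> miss, frames {S,C}
Q -> miss, frames {S,C,Q}
Z -> miss, frames {S,C,Q,Z}
Q -> hit
W -> miss, frames {S,C,Q,Z,W}
C -> hit
W -> hit
U -> miss, evict S, frames {C,Q,Z,W,U}
Z -> hit
W -> hit
Z -> hit
U -> hit
A -> miss, evict C, frames {Q,Z,W,U,A}
Hits: 7.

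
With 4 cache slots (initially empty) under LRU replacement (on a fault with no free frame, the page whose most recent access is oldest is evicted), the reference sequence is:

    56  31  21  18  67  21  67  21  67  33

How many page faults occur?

6

56 → fault, frames [56]
31 → fault, frames [56, 31]
21 → fault, frames [56, 31, 21]
18 → fault, frames [56, 31, 21, 18]
67 → fault, evict 56, frames [31, 21, 18, 67]
21 → hit
67 → hit
21 → hit
67 → hit
33 → fault, evict 31, frames [18, 21, 67, 33]
Page faults: 6.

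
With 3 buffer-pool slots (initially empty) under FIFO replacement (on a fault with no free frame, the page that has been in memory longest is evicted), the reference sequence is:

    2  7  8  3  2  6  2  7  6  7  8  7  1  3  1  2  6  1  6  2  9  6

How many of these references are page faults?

2 -> miss, frames {2}
7 -> miss, frames {2,7}
8 -> miss, frames {2,7,8}
3 -> miss, evict 2, frames {7,8,3}
2 -> miss, evict 7, frames {8,3,2}
6 -> miss, evict 8, frames {3,2,6}
2 -> hit
7 -> miss, evict 3, frames {2,6,7}
6 -> hit
7 -> hit
8 -> miss, evict 2, frames {6,7,8}
7 -> hit
1 -> miss, evict 6, frames {7,8,1}
3 -> miss, evict 7, frames {8,1,3}
1 -> hit
2 -> miss, evict 8, frames {1,3,2}
6 -> miss, evict 1, frames {3,2,6}
1 -> miss, evict 3, frames {2,6,1}
6 -> hit
2 -> hit
9 -> miss, evict 2, frames {6,1,9}
6 -> hit
Page faults: 14.

14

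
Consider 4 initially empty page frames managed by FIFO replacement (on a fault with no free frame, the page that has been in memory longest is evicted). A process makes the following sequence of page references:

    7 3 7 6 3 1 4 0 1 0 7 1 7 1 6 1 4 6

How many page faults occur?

10

7: miss, frames {7}
3: miss, frames {7,3}
7: hit
6: miss, frames {7,3,6}
3: hit
1: miss, frames {7,3,6,1}
4: miss, evict 7, frames {3,6,1,4}
0: miss, evict 3, frames {6,1,4,0}
1: hit
0: hit
7: miss, evict 6, frames {1,4,0,7}
1: hit
7: hit
1: hit
6: miss, evict 1, frames {4,0,7,6}
1: miss, evict 4, frames {0,7,6,1}
4: miss, evict 0, frames {7,6,1,4}
6: hit
Page faults: 10.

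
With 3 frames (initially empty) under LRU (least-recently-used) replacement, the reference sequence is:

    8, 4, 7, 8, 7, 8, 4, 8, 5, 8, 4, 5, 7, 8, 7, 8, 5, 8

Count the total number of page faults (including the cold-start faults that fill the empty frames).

8 → fault, frames (8)
4 → fault, frames (8 4)
7 → fault, frames (8 4 7)
8 → hit
7 → hit
8 → hit
4 → hit
8 → hit
5 → fault, evict 7, frames (4 8 5)
8 → hit
4 → hit
5 → hit
7 → fault, evict 8, frames (4 5 7)
8 → fault, evict 4, frames (5 7 8)
7 → hit
8 → hit
5 → hit
8 → hit
Page faults: 6.

6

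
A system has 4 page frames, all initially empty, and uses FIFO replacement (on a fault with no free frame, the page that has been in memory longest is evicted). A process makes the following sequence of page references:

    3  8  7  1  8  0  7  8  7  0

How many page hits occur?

3 → fault, frames (3)
8 → fault, frames (3 8)
7 → fault, frames (3 8 7)
1 → fault, frames (3 8 7 1)
8 → hit
0 → fault, evict 3, frames (8 7 1 0)
7 → hit
8 → hit
7 → hit
0 → hit
Hits: 5.

5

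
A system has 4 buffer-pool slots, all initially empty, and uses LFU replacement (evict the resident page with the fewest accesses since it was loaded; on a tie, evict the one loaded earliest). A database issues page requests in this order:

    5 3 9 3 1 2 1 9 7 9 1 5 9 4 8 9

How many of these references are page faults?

9

5: miss, frames (5)
3: miss, frames (5 3)
9: miss, frames (5 3 9)
3: hit
1: miss, frames (5 3 9 1)
2: miss, evict 5, frames (3 9 1 2)
1: hit
9: hit
7: miss, evict 2, frames (3 9 1 7)
9: hit
1: hit
5: miss, evict 7, frames (3 9 1 5)
9: hit
4: miss, evict 5, frames (3 9 1 4)
8: miss, evict 4, frames (3 9 1 8)
9: hit
Page faults: 9.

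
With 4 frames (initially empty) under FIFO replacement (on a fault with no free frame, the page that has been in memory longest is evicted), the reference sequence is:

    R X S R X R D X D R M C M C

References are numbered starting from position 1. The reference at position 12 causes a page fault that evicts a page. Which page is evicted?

X

pos 1: R -> miss, frames (R)
pos 2: X -> miss, frames (R X)
pos 3: S -> miss, frames (R X S)
pos 4: R -> hit
pos 5: X -> hit
pos 6: R -> hit
pos 7: D -> miss, frames (R X S D)
pos 8: X -> hit
pos 9: D -> hit
pos 10: R -> hit
pos 11: M -> miss, evict R, frames (X S D M)
pos 12: C -> miss, evict X, frames (S D M C)
At position 12, page X is evicted.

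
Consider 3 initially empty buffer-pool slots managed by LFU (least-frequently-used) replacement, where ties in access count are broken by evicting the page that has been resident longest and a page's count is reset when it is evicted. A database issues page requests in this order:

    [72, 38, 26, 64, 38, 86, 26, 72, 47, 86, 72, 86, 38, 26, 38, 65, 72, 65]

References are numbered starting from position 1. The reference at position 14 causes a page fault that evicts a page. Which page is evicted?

pos 1: 72: miss, frames [72]
pos 2: 38: miss, frames [72, 38]
pos 3: 26: miss, frames [72, 38, 26]
pos 4: 64: miss, evict 72, frames [38, 26, 64]
pos 5: 38: hit
pos 6: 86: miss, evict 26, frames [38, 64, 86]
pos 7: 26: miss, evict 64, frames [38, 86, 26]
pos 8: 72: miss, evict 86, frames [38, 26, 72]
pos 9: 47: miss, evict 26, frames [38, 72, 47]
pos 10: 86: miss, evict 72, frames [38, 47, 86]
pos 11: 72: miss, evict 47, frames [38, 86, 72]
pos 12: 86: hit
pos 13: 38: hit
pos 14: 26: miss, evict 72, frames [38, 86, 26]
At position 14, page 72 is evicted.

72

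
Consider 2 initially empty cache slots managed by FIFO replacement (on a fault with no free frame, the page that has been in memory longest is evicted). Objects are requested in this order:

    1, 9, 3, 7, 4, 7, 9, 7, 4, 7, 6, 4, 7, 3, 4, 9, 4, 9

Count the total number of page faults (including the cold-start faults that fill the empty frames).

1 → miss, frames (1)
9 → miss, frames (1 9)
3 → miss, evict 1, frames (9 3)
7 → miss, evict 9, frames (3 7)
4 → miss, evict 3, frames (7 4)
7 → hit
9 → miss, evict 7, frames (4 9)
7 → miss, evict 4, frames (9 7)
4 → miss, evict 9, frames (7 4)
7 → hit
6 → miss, evict 7, frames (4 6)
4 → hit
7 → miss, evict 4, frames (6 7)
3 → miss, evict 6, frames (7 3)
4 → miss, evict 7, frames (3 4)
9 → miss, evict 3, frames (4 9)
4 → hit
9 → hit
Page faults: 13.

13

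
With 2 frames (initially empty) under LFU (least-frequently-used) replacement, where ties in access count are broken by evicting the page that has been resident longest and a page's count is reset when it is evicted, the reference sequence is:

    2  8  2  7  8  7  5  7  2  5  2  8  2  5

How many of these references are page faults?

10

2: fault, frames (2)
8: fault, frames (2 8)
2: hit
7: fault, evict 8, frames (2 7)
8: fault, evict 7, frames (2 8)
7: fault, evict 8, frames (2 7)
5: fault, evict 7, frames (2 5)
7: fault, evict 5, frames (2 7)
2: hit
5: fault, evict 7, frames (2 5)
2: hit
8: fault, evict 5, frames (2 8)
2: hit
5: fault, evict 8, frames (2 5)
Page faults: 10.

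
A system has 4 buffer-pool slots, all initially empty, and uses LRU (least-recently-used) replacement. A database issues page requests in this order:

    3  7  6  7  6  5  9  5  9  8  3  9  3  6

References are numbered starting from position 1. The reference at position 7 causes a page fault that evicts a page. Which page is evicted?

pos 1: 3 -> fault, frames {3}
pos 2: 7 -> fault, frames {3,7}
pos 3: 6 -> fault, frames {3,7,6}
pos 4: 7 -> hit
pos 5: 6 -> hit
pos 6: 5 -> fault, frames {3,7,6,5}
pos 7: 9 -> fault, evict 3, frames {7,6,5,9}
At position 7, page 3 is evicted.

3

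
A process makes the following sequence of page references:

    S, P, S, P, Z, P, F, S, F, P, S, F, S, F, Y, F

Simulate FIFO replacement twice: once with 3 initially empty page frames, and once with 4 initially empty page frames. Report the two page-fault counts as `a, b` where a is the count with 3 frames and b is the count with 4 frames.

3 frames: F F . . F . F F . F . . . . F F → 8 faults.
4 frames: F F . . F . F . . . . . . . F . → 5 faults.
5 < 8: adding a frame reduced faults, as is typical.

8, 5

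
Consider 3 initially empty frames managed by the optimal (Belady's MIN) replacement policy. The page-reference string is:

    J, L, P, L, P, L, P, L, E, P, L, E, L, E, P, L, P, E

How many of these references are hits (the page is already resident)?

J → fault, frames [J]
L → fault, frames [J, L]
P → fault, frames [J, L, P]
L → hit
P → hit
L → hit
P → hit
L → hit
E → fault, evict J, frames [L, P, E]
P → hit
L → hit
E → hit
L → hit
E → hit
P → hit
L → hit
P → hit
E → hit
Hits: 14.

14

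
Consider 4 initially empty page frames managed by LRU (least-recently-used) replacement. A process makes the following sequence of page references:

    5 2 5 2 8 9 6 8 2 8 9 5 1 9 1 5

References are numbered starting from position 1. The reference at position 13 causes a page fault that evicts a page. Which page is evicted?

pos 1: 5 -> fault, frames {5}
pos 2: 2 -> fault, frames {5,2}
pos 3: 5 -> hit
pos 4: 2 -> hit
pos 5: 8 -> fault, frames {5,2,8}
pos 6: 9 -> fault, frames {5,2,8,9}
pos 7: 6 -> fault, evict 5, frames {2,8,9,6}
pos 8: 8 -> hit
pos 9: 2 -> hit
pos 10: 8 -> hit
pos 11: 9 -> hit
pos 12: 5 -> fault, evict 6, frames {2,8,9,5}
pos 13: 1 -> fault, evict 2, frames {8,9,5,1}
At position 13, page 2 is evicted.

2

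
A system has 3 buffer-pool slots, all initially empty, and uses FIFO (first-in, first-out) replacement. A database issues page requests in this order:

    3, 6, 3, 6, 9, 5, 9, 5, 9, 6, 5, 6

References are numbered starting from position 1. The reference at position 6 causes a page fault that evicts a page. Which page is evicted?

pos 1: 3 -> miss, frames {3}
pos 2: 6 -> miss, frames {3,6}
pos 3: 3 -> hit
pos 4: 6 -> hit
pos 5: 9 -> miss, frames {3,6,9}
pos 6: 5 -> miss, evict 3, frames {6,9,5}
At position 6, page 3 is evicted.

3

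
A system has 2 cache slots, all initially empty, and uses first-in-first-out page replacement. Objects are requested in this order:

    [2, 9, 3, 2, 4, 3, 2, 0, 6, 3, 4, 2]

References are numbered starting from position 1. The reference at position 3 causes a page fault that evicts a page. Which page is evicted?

pos 1: 2 -> miss, frames (2)
pos 2: 9 -> miss, frames (2 9)
pos 3: 3 -> miss, evict 2, frames (9 3)
At position 3, page 2 is evicted.

2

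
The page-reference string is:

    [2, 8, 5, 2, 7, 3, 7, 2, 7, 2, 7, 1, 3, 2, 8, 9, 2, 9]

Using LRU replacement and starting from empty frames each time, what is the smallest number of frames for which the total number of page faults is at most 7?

6

f=1: 18 faults
f=2: 13 faults
f=3: 10 faults
f=4: 8 faults
f=5: 8 faults
f=6: 7 faults
f=7: 7 faults
Smallest f with faults ≤ 7 is 6.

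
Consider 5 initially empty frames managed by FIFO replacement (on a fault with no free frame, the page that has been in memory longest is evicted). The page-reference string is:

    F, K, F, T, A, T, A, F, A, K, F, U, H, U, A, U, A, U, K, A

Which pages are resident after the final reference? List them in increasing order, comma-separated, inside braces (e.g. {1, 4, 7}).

F → fault, frames (F)
K → fault, frames (F K)
F → hit
T → fault, frames (F K T)
A → fault, frames (F K T A)
T → hit
A → hit
F → hit
A → hit
K → hit
F → hit
U → fault, frames (F K T A U)
H → fault, evict F, frames (K T A U H)
U → hit
A → hit
U → hit
A → hit
U → hit
K → hit
A → hit

{A, H, K, T, U}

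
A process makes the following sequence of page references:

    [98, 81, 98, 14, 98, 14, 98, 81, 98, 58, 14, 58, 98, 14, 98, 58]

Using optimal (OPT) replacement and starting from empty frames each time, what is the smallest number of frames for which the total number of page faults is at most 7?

3

f=1: 16 faults
f=2: 8 faults
f=3: 4 faults
f=4: 4 faults
Smallest f with faults ≤ 7 is 3.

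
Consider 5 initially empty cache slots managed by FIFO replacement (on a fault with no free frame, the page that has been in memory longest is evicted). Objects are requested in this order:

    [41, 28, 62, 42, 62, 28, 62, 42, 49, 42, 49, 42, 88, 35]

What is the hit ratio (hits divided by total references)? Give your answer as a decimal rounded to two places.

41: miss, frames (41)
28: miss, frames (41 28)
62: miss, frames (41 28 62)
42: miss, frames (41 28 62 42)
62: hit
28: hit
62: hit
42: hit
49: miss, frames (41 28 62 42 49)
42: hit
49: hit
42: hit
88: miss, evict 41, frames (28 62 42 49 88)
35: miss, evict 28, frames (62 42 49 88 35)
Hits: 7 of 14 references → 7/14 = 0.5000.

0.50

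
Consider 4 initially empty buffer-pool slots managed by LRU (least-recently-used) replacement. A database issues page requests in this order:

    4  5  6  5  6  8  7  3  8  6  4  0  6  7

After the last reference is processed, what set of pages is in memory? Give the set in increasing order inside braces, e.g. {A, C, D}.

4 → miss, frames (4)
5 → miss, frames (4 5)
6 → miss, frames (4 5 6)
5 → hit
6 → hit
8 → miss, frames (4 5 6 8)
7 → miss, evict 4, frames (5 6 8 7)
3 → miss, evict 5, frames (6 8 7 3)
8 → hit
6 → hit
4 → miss, evict 7, frames (3 8 6 4)
0 → miss, evict 3, frames (8 6 4 0)
6 → hit
7 → miss, evict 8, frames (4 0 6 7)

{0, 4, 6, 7}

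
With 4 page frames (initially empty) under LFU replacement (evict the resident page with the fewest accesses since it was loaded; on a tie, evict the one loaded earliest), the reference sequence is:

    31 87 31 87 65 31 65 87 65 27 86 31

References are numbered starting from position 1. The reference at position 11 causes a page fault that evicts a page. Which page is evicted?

27

pos 1: 31 → fault, frames (31)
pos 2: 87 → fault, frames (31 87)
pos 3: 31 → hit
pos 4: 87 → hit
pos 5: 65 → fault, frames (31 87 65)
pos 6: 31 → hit
pos 7: 65 → hit
pos 8: 87 → hit
pos 9: 65 → hit
pos 10: 27 → fault, frames (31 87 65 27)
pos 11: 86 → fault, evict 27, frames (31 87 65 86)
At position 11, page 27 is evicted.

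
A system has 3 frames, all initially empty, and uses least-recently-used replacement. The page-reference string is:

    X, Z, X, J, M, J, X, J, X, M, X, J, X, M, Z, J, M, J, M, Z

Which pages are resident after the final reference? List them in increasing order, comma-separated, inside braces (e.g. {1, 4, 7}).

X: fault, frames {X}
Z: fault, frames {X,Z}
X: hit
J: fault, frames {Z,X,J}
M: fault, evict Z, frames {X,J,M}
J: hit
X: hit
J: hit
X: hit
M: hit
X: hit
J: hit
X: hit
M: hit
Z: fault, evict J, frames {X,M,Z}
J: fault, evict X, frames {M,Z,J}
M: hit
J: hit
M: hit
Z: hit

{J, M, Z}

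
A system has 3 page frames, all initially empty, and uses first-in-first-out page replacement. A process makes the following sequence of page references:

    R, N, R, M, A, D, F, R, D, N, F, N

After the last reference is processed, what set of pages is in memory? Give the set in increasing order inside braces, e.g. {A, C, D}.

R → fault, frames {R}
N → fault, frames {R,N}
R → hit
M → fault, frames {R,N,M}
A → fault, evict R, frames {N,M,A}
D → fault, evict N, frames {M,A,D}
F → fault, evict M, frames {A,D,F}
R → fault, evict A, frames {D,F,R}
D → hit
N → fault, evict D, frames {F,R,N}
F → hit
N → hit

{F, N, R}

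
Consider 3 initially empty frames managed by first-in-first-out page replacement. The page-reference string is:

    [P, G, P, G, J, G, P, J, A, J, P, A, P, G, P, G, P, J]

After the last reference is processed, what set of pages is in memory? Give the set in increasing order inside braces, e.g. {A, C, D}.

{G, J, P}

P: miss, frames (P)
G: miss, frames (P G)
P: hit
G: hit
J: miss, frames (P G J)
G: hit
P: hit
J: hit
A: miss, evict P, frames (G J A)
J: hit
P: miss, evict G, frames (J A P)
A: hit
P: hit
G: miss, evict J, frames (A P G)
P: hit
G: hit
P: hit
J: miss, evict A, frames (P G J)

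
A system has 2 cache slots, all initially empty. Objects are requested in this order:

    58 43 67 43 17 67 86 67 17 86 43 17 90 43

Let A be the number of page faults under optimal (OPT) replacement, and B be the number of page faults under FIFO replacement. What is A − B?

Under OPT: F F F . F . F . F . F . F . → 8 faults.
Under FIFO: F F F . F . F F F F F F F F → 12 faults.
A − B = 8 − 12 = -4.

-4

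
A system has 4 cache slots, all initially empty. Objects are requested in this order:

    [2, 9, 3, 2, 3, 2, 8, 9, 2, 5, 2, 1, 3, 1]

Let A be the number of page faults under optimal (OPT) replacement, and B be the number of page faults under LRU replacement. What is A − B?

-1

Under OPT: F F F . . . F . . F . F . . → 6 faults.
Under LRU: F F F . . . F . . F . F F . → 7 faults.
A − B = 6 − 7 = -1.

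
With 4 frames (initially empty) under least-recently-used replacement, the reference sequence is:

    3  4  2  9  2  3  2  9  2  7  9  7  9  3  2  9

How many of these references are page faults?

5

3: fault, frames (3)
4: fault, frames (3 4)
2: fault, frames (3 4 2)
9: fault, frames (3 4 2 9)
2: hit
3: hit
2: hit
9: hit
2: hit
7: fault, evict 4, frames (3 9 2 7)
9: hit
7: hit
9: hit
3: hit
2: hit
9: hit
Page faults: 5.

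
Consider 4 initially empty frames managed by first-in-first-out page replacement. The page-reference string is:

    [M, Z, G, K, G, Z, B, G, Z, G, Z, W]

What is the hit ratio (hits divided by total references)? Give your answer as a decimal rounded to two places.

0.50

M: miss, frames {M}
Z: miss, frames {M,Z}
G: miss, frames {M,Z,G}
K: miss, frames {M,Z,G,K}
G: hit
Z: hit
B: miss, evict M, frames {Z,G,K,B}
G: hit
Z: hit
G: hit
Z: hit
W: miss, evict Z, frames {G,K,B,W}
Hits: 6 of 12 references → 6/12 = 0.5000.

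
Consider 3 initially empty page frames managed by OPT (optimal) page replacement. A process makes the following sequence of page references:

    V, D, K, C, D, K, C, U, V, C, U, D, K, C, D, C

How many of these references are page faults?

V -> miss, frames [V]
D -> miss, frames [V, D]
K -> miss, frames [V, D, K]
C -> miss, evict V, frames [D, K, C]
D -> hit
K -> hit
C -> hit
U -> miss, evict K, frames [D, C, U]
V -> miss, evict D, frames [C, U, V]
C -> hit
U -> hit
D -> miss, evict V, frames [C, U, D]
K -> miss, evict U, frames [C, D, K]
C -> hit
D -> hit
C -> hit
Page faults: 8.

8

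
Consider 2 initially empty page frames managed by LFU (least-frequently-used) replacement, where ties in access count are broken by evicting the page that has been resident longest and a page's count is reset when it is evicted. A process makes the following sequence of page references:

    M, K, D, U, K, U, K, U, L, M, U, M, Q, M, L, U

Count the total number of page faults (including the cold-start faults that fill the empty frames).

M → miss, frames (M)
K → miss, frames (M K)
D → miss, evict M, frames (K D)
U → miss, evict K, frames (D U)
K → miss, evict D, frames (U K)
U → hit
K → hit
U → hit
L → miss, evict K, frames (U L)
M → miss, evict L, frames (U M)
U → hit
M → hit
Q → miss, evict M, frames (U Q)
M → miss, evict Q, frames (U M)
L → miss, evict M, frames (U L)
U → hit
Page faults: 10.

10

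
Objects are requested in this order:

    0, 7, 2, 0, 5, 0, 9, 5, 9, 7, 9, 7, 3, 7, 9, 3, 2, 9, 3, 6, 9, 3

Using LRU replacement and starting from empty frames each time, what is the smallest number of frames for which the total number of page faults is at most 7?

f=1: 22 faults
f=2: 17 faults
f=3: 9 faults
f=4: 9 faults
f=5: 8 faults
f=6: 7 faults
f=7: 7 faults
Smallest f with faults ≤ 7 is 6.

6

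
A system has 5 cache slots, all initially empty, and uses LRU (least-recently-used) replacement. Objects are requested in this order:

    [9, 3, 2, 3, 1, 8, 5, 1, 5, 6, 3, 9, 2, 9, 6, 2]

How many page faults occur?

9

9 -> miss, frames {9}
3 -> miss, frames {9,3}
2 -> miss, frames {9,3,2}
3 -> hit
1 -> miss, frames {9,2,3,1}
8 -> miss, frames {9,2,3,1,8}
5 -> miss, evict 9, frames {2,3,1,8,5}
1 -> hit
5 -> hit
6 -> miss, evict 2, frames {3,8,1,5,6}
3 -> hit
9 -> miss, evict 8, frames {1,5,6,3,9}
2 -> miss, evict 1, frames {5,6,3,9,2}
9 -> hit
6 -> hit
2 -> hit
Page faults: 9.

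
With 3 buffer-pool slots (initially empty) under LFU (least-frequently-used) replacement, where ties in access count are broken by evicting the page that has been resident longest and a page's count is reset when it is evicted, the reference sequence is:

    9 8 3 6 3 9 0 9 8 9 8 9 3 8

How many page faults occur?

7

9: fault, frames {9}
8: fault, frames {9,8}
3: fault, frames {9,8,3}
6: fault, evict 9, frames {8,3,6}
3: hit
9: fault, evict 8, frames {3,6,9}
0: fault, evict 6, frames {3,9,0}
9: hit
8: fault, evict 0, frames {3,9,8}
9: hit
8: hit
9: hit
3: hit
8: hit
Page faults: 7.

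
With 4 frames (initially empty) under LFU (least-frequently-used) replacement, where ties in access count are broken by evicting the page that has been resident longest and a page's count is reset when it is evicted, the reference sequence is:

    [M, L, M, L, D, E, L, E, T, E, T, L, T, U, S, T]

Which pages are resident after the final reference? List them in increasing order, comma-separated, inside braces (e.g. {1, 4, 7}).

{E, L, S, T}

M -> miss, frames [M]
L -> miss, frames [M, L]
M -> hit
L -> hit
D -> miss, frames [M, L, D]
E -> miss, frames [M, L, D, E]
L -> hit
E -> hit
T -> miss, evict D, frames [M, L, E, T]
E -> hit
T -> hit
L -> hit
T -> hit
U -> miss, evict M, frames [L, E, T, U]
S -> miss, evict U, frames [L, E, T, S]
T -> hit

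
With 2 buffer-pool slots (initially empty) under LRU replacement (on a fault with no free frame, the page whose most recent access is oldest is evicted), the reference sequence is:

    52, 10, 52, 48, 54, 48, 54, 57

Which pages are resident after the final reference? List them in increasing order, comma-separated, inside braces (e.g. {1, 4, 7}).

52 → miss, frames (52)
10 → miss, frames (52 10)
52 → hit
48 → miss, evict 10, frames (52 48)
54 → miss, evict 52, frames (48 54)
48 → hit
54 → hit
57 → miss, evict 48, frames (54 57)

{54, 57}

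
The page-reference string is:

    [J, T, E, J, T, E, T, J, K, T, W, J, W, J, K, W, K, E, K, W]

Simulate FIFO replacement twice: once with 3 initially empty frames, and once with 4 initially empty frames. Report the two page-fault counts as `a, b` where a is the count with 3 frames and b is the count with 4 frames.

9, 6

3 frames: F F F . . . . . F . F F . . . . . F F F → 9 faults.
4 frames: F F F . . . . . F . F F . . . . . . . . → 6 faults.
6 < 9: adding a frame reduced faults, as is typical.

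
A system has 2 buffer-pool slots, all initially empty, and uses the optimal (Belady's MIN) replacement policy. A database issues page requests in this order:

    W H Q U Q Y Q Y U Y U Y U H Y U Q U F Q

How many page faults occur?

10

W -> miss, frames {W}
H -> miss, frames {W,H}
Q -> miss, evict W, frames {H,Q}
U -> miss, evict H, frames {Q,U}
Q -> hit
Y -> miss, evict U, frames {Q,Y}
Q -> hit
Y -> hit
U -> miss, evict Q, frames {Y,U}
Y -> hit
U -> hit
Y -> hit
U -> hit
H -> miss, evict U, frames {Y,H}
Y -> hit
U -> miss, evict H, frames {Y,U}
Q -> miss, evict Y, frames {U,Q}
U -> hit
F -> miss, evict U, frames {Q,F}
Q -> hit
Page faults: 10.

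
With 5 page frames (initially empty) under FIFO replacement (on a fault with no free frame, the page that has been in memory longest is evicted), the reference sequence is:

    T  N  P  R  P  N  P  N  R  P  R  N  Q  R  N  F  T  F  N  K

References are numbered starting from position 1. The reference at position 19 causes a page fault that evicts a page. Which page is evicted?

P

pos 1: T: miss, frames (T)
pos 2: N: miss, frames (T N)
pos 3: P: miss, frames (T N P)
pos 4: R: miss, frames (T N P R)
pos 5: P: hit
pos 6: N: hit
pos 7: P: hit
pos 8: N: hit
pos 9: R: hit
pos 10: P: hit
pos 11: R: hit
pos 12: N: hit
pos 13: Q: miss, frames (T N P R Q)
pos 14: R: hit
pos 15: N: hit
pos 16: F: miss, evict T, frames (N P R Q F)
pos 17: T: miss, evict N, frames (P R Q F T)
pos 18: F: hit
pos 19: N: miss, evict P, frames (R Q F T N)
At position 19, page P is evicted.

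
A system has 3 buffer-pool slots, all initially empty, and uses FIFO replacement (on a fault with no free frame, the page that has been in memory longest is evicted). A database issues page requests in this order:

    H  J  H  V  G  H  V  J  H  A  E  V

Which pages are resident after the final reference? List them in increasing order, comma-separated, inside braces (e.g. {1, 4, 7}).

{A, E, V}

H → miss, frames {H}
J → miss, frames {H,J}
H → hit
V → miss, frames {H,J,V}
G → miss, evict H, frames {J,V,G}
H → miss, evict J, frames {V,G,H}
V → hit
J → miss, evict V, frames {G,H,J}
H → hit
A → miss, evict G, frames {H,J,A}
E → miss, evict H, frames {J,A,E}
V → miss, evict J, frames {A,E,V}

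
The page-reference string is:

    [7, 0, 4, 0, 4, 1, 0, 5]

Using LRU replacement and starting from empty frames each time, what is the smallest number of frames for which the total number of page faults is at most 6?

f=1: 8 faults
f=2: 6 faults
f=3: 5 faults
f=4: 5 faults
f=5: 5 faults
Smallest f with faults ≤ 6 is 2.

2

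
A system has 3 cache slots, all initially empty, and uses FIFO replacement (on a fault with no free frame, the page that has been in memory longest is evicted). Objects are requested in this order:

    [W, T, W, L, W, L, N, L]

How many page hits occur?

4

W: miss, frames (W)
T: miss, frames (W T)
W: hit
L: miss, frames (W T L)
W: hit
L: hit
N: miss, evict W, frames (T L N)
L: hit
Hits: 4.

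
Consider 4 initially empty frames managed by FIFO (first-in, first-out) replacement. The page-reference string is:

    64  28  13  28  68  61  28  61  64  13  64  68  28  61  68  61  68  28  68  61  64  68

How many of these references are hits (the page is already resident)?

64 -> miss, frames (64)
28 -> miss, frames (64 28)
13 -> miss, frames (64 28 13)
28 -> hit
68 -> miss, frames (64 28 13 68)
61 -> miss, evict 64, frames (28 13 68 61)
28 -> hit
61 -> hit
64 -> miss, evict 28, frames (13 68 61 64)
13 -> hit
64 -> hit
68 -> hit
28 -> miss, evict 13, frames (68 61 64 28)
61 -> hit
68 -> hit
61 -> hit
68 -> hit
28 -> hit
68 -> hit
61 -> hit
64 -> hit
68 -> hit
Hits: 15.

15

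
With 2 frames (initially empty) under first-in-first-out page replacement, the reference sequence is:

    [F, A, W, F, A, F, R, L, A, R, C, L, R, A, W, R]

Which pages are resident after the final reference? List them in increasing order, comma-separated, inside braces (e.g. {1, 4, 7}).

F -> miss, frames {F}
A -> miss, frames {F,A}
W -> miss, evict F, frames {A,W}
F -> miss, evict A, frames {W,F}
A -> miss, evict W, frames {F,A}
F -> hit
R -> miss, evict F, frames {A,R}
L -> miss, evict A, frames {R,L}
A -> miss, evict R, frames {L,A}
R -> miss, evict L, frames {A,R}
C -> miss, evict A, frames {R,C}
L -> miss, evict R, frames {C,L}
R -> miss, evict C, frames {L,R}
A -> miss, evict L, frames {R,A}
W -> miss, evict R, frames {A,W}
R -> miss, evict A, frames {W,R}

{R, W}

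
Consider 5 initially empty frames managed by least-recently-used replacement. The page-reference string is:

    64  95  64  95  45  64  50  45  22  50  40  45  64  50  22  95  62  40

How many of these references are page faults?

64 → miss, frames {64}
95 → miss, frames {64,95}
64 → hit
95 → hit
45 → miss, frames {64,95,45}
64 → hit
50 → miss, frames {95,45,64,50}
45 → hit
22 → miss, frames {95,64,50,45,22}
50 → hit
40 → miss, evict 95, frames {64,45,22,50,40}
45 → hit
64 → hit
50 → hit
22 → hit
95 → miss, evict 40, frames {45,64,50,22,95}
62 → miss, evict 45, frames {64,50,22,95,62}
40 → miss, evict 64, frames {50,22,95,62,40}
Page faults: 9.

9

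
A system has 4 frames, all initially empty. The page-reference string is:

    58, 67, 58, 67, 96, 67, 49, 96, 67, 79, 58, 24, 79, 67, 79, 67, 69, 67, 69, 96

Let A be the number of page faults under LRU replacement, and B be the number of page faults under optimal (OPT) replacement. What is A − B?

2

Under LRU: F F . . F . F . . F F F . . . . F . . F → 9 faults.
Under OPT: F F . . F . F . . F . F . . . . F . . . → 7 faults.
A − B = 9 − 7 = 2.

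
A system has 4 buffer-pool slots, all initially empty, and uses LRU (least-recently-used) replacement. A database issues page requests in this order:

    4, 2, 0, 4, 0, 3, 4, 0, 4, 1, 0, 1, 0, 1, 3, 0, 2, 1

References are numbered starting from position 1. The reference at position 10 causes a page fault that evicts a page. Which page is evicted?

2

pos 1: 4 → fault, frames {4}
pos 2: 2 → fault, frames {4,2}
pos 3: 0 → fault, frames {4,2,0}
pos 4: 4 → hit
pos 5: 0 → hit
pos 6: 3 → fault, frames {2,4,0,3}
pos 7: 4 → hit
pos 8: 0 → hit
pos 9: 4 → hit
pos 10: 1 → fault, evict 2, frames {3,0,4,1}
At position 10, page 2 is evicted.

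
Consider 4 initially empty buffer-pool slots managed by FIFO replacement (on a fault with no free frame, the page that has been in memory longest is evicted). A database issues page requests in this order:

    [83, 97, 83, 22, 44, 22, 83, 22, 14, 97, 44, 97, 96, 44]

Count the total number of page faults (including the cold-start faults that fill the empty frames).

6

83 -> miss, frames (83)
97 -> miss, frames (83 97)
83 -> hit
22 -> miss, frames (83 97 22)
44 -> miss, frames (83 97 22 44)
22 -> hit
83 -> hit
22 -> hit
14 -> miss, evict 83, frames (97 22 44 14)
97 -> hit
44 -> hit
97 -> hit
96 -> miss, evict 97, frames (22 44 14 96)
44 -> hit
Page faults: 6.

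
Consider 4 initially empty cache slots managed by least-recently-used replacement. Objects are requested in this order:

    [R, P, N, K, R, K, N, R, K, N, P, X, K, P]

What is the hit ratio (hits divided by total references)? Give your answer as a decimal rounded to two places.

0.64

R -> miss, frames {R}
P -> miss, frames {R,P}
N -> miss, frames {R,P,N}
K -> miss, frames {R,P,N,K}
R -> hit
K -> hit
N -> hit
R -> hit
K -> hit
N -> hit
P -> hit
X -> miss, evict R, frames {K,N,P,X}
K -> hit
P -> hit
Hits: 9 of 14 references → 9/14 = 0.6429.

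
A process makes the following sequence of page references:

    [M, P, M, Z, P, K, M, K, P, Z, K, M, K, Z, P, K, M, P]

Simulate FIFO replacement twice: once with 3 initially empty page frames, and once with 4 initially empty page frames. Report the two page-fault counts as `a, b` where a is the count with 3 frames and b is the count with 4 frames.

3 frames: F F . F . F F . F F F F . . F . . . → 10 faults.
4 frames: F F . F . F . . . . . . . . . . . . → 4 faults.
4 < 10: adding a frame reduced faults, as is typical.

10, 4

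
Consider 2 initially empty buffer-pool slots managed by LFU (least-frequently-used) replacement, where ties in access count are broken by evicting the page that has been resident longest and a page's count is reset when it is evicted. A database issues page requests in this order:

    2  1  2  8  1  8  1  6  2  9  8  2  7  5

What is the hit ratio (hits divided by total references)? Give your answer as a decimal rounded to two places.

2 → miss, frames [2]
1 → miss, frames [2, 1]
2 → hit
8 → miss, evict 1, frames [2, 8]
1 → miss, evict 8, frames [2, 1]
8 → miss, evict 1, frames [2, 8]
1 → miss, evict 8, frames [2, 1]
6 → miss, evict 1, frames [2, 6]
2 → hit
9 → miss, evict 6, frames [2, 9]
8 → miss, evict 9, frames [2, 8]
2 → hit
7 → miss, evict 8, frames [2, 7]
5 → miss, evict 7, frames [2, 5]
Hits: 3 of 14 references → 3/14 = 0.2143.

0.21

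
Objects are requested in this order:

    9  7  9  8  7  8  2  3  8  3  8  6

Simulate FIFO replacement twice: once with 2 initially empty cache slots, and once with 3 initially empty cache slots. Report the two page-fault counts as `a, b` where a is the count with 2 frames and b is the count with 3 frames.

7, 6

2 frames: F F . F . . F F F . . F → 7 faults.
3 frames: F F . F . . F F . . . F → 6 faults.
6 < 7: adding a frame reduced faults, as is typical.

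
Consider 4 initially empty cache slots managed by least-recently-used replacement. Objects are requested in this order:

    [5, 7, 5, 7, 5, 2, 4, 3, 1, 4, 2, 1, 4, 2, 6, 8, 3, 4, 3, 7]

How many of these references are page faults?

11

5: miss, frames [5]
7: miss, frames [5, 7]
5: hit
7: hit
5: hit
2: miss, frames [7, 5, 2]
4: miss, frames [7, 5, 2, 4]
3: miss, evict 7, frames [5, 2, 4, 3]
1: miss, evict 5, frames [2, 4, 3, 1]
4: hit
2: hit
1: hit
4: hit
2: hit
6: miss, evict 3, frames [1, 4, 2, 6]
8: miss, evict 1, frames [4, 2, 6, 8]
3: miss, evict 4, frames [2, 6, 8, 3]
4: miss, evict 2, frames [6, 8, 3, 4]
3: hit
7: miss, evict 6, frames [8, 4, 3, 7]
Page faults: 11.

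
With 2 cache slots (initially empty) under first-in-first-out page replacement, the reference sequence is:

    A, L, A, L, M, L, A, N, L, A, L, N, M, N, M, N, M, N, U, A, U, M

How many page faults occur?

A → miss, frames [A]
L → miss, frames [A, L]
A → hit
L → hit
M → miss, evict A, frames [L, M]
L → hit
A → miss, evict L, frames [M, A]
N → miss, evict M, frames [A, N]
L → miss, evict A, frames [N, L]
A → miss, evict N, frames [L, A]
L → hit
N → miss, evict L, frames [A, N]
M → miss, evict A, frames [N, M]
N → hit
M → hit
N → hit
M → hit
N → hit
U → miss, evict N, frames [M, U]
A → miss, evict M, frames [U, A]
U → hit
M → miss, evict U, frames [A, M]
Page faults: 12.

12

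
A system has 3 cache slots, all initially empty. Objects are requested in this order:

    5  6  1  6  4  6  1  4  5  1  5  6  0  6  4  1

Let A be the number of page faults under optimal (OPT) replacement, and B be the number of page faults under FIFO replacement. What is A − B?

-2

Under OPT: F F F . F . . . F . . . F . F . → 7 faults.
Under FIFO: F F F . F . . . F . . F F . F F → 9 faults.
A − B = 7 − 9 = -2.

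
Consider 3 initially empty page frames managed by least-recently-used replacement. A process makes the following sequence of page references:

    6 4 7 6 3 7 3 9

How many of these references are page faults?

6 → fault, frames [6]
4 → fault, frames [6, 4]
7 → fault, frames [6, 4, 7]
6 → hit
3 → fault, evict 4, frames [7, 6, 3]
7 → hit
3 → hit
9 → fault, evict 6, frames [7, 3, 9]
Page faults: 5.

5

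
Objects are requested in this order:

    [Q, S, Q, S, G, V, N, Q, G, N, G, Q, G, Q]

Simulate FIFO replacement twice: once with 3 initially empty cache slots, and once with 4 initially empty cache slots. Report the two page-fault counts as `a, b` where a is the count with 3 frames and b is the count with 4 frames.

7, 6

3 frames: F F . . F F F F F . . . . . → 7 faults.
4 frames: F F . . F F F F . . . . . . → 6 faults.
6 < 7: adding a frame reduced faults, as is typical.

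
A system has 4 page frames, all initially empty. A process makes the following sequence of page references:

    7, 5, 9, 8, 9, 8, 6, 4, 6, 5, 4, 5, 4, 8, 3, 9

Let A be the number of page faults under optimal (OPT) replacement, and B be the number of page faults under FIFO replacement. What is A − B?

-1

Under OPT: F F F F . . F F . . . . . . F F → 8 faults.
Under FIFO: F F F F . . F F . F . . . . F F → 9 faults.
A − B = 8 − 9 = -1.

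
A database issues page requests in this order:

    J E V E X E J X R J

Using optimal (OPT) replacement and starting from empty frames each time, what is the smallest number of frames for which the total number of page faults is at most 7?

2

f=1: 10 faults
f=2: 6 faults
f=3: 5 faults
f=4: 5 faults
f=5: 5 faults
Smallest f with faults ≤ 7 is 2.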